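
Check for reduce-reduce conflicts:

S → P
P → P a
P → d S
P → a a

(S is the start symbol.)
A reduce-reduce conflict occurs when an LR(0) state has two complete items [A → α .] and [B → β .] — both call for a reduction, and with no lookahead the parser cannot choose between them.

Augment with S' → S and build the canonical LR(0) collection (I0 = CLOSURE({[S' → . S]}), then GOTO on every symbol after a dot until no new states appear). It has 8 states:
  I0: { [P → . P a], [P → . a a], [P → . d S], [S → . P], [S' → . S] }  — shift
  I1: { [P → P . a], [S → P .] }  — shift, reduce
  I2: { [S' → S .] }  — accept
  I3: { [P → a . a] }  — shift
  I4: { [P → . P a], [P → . a a], [P → . d S], [P → d . S], [S → . P] }  — shift
  I5: { [P → d S .] }  — reduce
  I6: { [P → a a .] }  — reduce
  I7: { [P → P a .] }  — reduce

No state contains more than one complete item.

Answer: No reduce-reduce conflicts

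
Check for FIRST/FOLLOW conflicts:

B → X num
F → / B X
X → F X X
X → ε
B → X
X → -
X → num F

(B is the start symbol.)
Nullable non-terminals: B, X.
FIRST sets used below: FIRST(X) = { '-', '/', 'num', ε }, FIRST(F) = { '/' }

B: nullable alternative(s) B → X; FOLLOW(B) = { $, '-', '/', 'num' }
  B → X num: FIRST \ {ε} = { '-', '/', 'num' } — overlaps FOLLOW(B) on { '-', '/', 'num' }: CONFLICT
  B → X: FIRST \ {ε} = { '-', '/', 'num' } — this is the only nullable alternative, skip

X: nullable alternative(s) X → ε; FOLLOW(X) = { $, '-', '/', 'num' }
  X → F X X: FIRST \ {ε} = { '/' } — overlaps FOLLOW(X) on { '/' }: CONFLICT
  X → ε: FIRST \ {ε} = { } — this is the only nullable alternative, skip
  X → -: FIRST \ {ε} = { '-' } — overlaps FOLLOW(X) on { '-' }: CONFLICT
  X → num F: FIRST \ {ε} = { 'num' } — overlaps FOLLOW(X) on { 'num' }: CONFLICT

F has no nullable alternative, so no FIRST/FOLLOW check is needed there.

So the grammar has 4 FIRST/FOLLOW conflicts (marked CONFLICT above).

Answer: Yes. B → X num with FOLLOW(B) on { '-', '/', 'num' }; X → F X X with FOLLOW(X) on { '/' }; X → '-' with FOLLOW(X) on { '-' }; X → num F with FOLLOW(X) on { 'num' }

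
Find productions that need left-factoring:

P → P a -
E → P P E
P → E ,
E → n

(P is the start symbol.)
No, left-factoring is not needed

Left-factoring is needed when two productions for the same non-terminal
share a common prefix on the right-hand side.

Productions for P:
  P → P a -
  P → E ,
Productions for E:
  E → P P E
  E → n

No common prefixes found.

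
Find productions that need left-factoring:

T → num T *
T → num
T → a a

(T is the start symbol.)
Left-factoring is needed when two productions for the same non-terminal
share a common prefix on the right-hand side.

Productions for T:
  T → num T *
  T → num
  T → a a

Found common prefix 'num' in productions for T

Answer: Yes, T has productions with common prefix 'num'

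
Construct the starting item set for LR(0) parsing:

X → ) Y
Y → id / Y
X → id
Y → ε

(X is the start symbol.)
{ [X → . ) Y], [X → . id], [X' → . X] }

First, augment the grammar with X' → X
I₀ = CLOSURE({ [X' → . X] }):
  [X' → . X] has the dot before X: add [X → . ) Y], [X → . id]
No further items can be added.

I₀ = { [X → . ) Y], [X → . id], [X' → . X] }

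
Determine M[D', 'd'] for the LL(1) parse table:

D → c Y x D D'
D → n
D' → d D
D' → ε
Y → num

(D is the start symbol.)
D' → d D, D' → ε

To find M[D', 'd'], we find productions for D' where 'd' is in the predict set (PREDICT(N → α) = (FIRST(α) \ {ε}) ∪ (FOLLOW(N) if α ⇒* ε)).

Relevant sets:
  FOLLOW(D') = { $, 'd' }

D' → d D: PREDICT = { 'd' }
  'd' is in predict set, so this production goes in M[D', 'd']
D' → ε: PREDICT = { $, 'd' }
  'd' is in predict set, so this production goes in M[D', 'd']

M[D', 'd'] = D' → d D, D' → ε  (a multiply-defined cell — the grammar is not LL(1))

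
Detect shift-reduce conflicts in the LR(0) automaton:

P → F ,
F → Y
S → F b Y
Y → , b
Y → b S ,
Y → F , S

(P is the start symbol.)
Yes — I14: [P → F , .] vs [Y → . , b]

A shift-reduce conflict occurs when an LR(0) state has both:
  - a complete (reduce) item [A → α .] (dot at the end), and
  - a shift item [B → β . c γ] (dot before a terminal).

Augment with P' → P and build the canonical LR(0) collection (I0 = CLOSURE({[P' → . P]}), then GOTO on every symbol after a dot until no new states appear). It has 16 states:
  I0: { [F → . Y], [P → . F ,], [P' → . P], [Y → . , b], [Y → . F , S], [Y → . b S ,] }  — shift
  I1: { [Y → , . b] }  — shift
  I2: { [P → F . ,], [Y → F . , S] }  — shift
  I3: { [P' → P .] }  — accept
  I4: { [F → Y .] }  — reduce
  I5: { [F → . Y], [S → . F b Y], [Y → . , b], [Y → . F , S], [Y → . b S ,], [Y → b . S ,] }  — shift
  I6: { [S → F . b Y], [Y → F . , S] }  — shift
  I7: { [Y → b S . ,] }  — shift
  I8: { [Y → b S , .] }  — reduce
  I9: { [F → . Y], [S → . F b Y], [Y → . , b], [Y → . F , S], [Y → . b S ,], [Y → F , . S] }  — shift
  I10: { [F → . Y], [S → F b . Y], [Y → . , b], [Y → . F , S], [Y → . b S ,] }  — shift
  I11: { [Y → F . , S] }  — shift
  I12: { [F → Y .], [S → F b Y .] }  — 2 reduces
  I13: { [Y → F , S .] }  — reduce
  I14: { [F → . Y], [P → F , .], [S → . F b Y], [Y → . , b], [Y → . F , S], [Y → . b S ,], [Y → F , . S] }  — shift, reduce
  I15: { [Y → , b .] }  — reduce

I14 contains reduce item [P → F , .] and shift items [Y → . , b], [Y → . b S ,] — shift-reduce conflict.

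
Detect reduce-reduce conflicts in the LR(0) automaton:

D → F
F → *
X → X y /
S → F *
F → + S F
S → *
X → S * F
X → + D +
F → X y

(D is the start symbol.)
A reduce-reduce conflict occurs when an LR(0) state has two complete items [A → α .] and [B → β .] — both call for a reduction, and with no lookahead the parser cannot choose between them.

Augment with D' → D and build the canonical LR(0) collection (I0 = CLOSURE({[D' → . D]}), then GOTO on every symbol after a dot until no new states appear). It has 17 states:
  I0: { [D → . F], [D' → . D], [F → . *], [F → . + S F], [F → . X y], [S → . *], [S → . F *], [X → . + D +], [X → . S * F], [X → . X y /] }  — shift
  I1: { [F → * .], [S → * .] }  — 2 reduces
  I2: { [D → . F], [F → + . S F], [F → . *], [F → . + S F], [F → . X y], [S → . *], [S → . F *], [X → + . D +], [X → . + D +], [X → . S * F], [X → . X y /] }  — shift
  I3: { [D' → D .] }  — accept
  I4: { [D → F .], [S → F . *] }  — shift, reduce
  I5: { [X → S . * F] }  — shift
  I6: { [F → X . y], [X → X . y /] }  — shift
  I7: { [F → X y .], [X → X y . /] }  — shift, reduce
  I8: { [X → X y / .] }  — reduce
  I9: { [F → . *], [F → . + S F], [F → . X y], [S → . *], [S → . F *], [X → . + D +], [X → . S * F], [X → . X y /], [X → S * . F] }  — shift
  I10: { [S → F . *], [X → S * F .] }  — shift, reduce
  I11: { [S → F * .] }  — reduce
  I12: { [X → + D . +] }  — shift
  I13: { [F → + S . F], [F → . *], [F → . + S F], [F → . X y], [S → . *], [S → . F *], [X → . + D +], [X → . S * F], [X → . X y /], [X → S . * F] }  — shift
  I14: { [F → * .], [F → . *], [F → . + S F], [F → . X y], [S → * .], [S → . *], [S → . F *], [X → . + D +], [X → . S * F], [X → . X y /], [X → S * . F] }  — shift, 2 reduces
  I15: { [F → + S F .], [S → F . *] }  — shift, reduce
  I16: { [X → + D + .] }  — reduce

I1 contains complete items [F → * .], [S → * .] — reduce-reduce conflict.
I14 contains complete items [F → * .], [S → * .] — reduce-reduce conflict.

Answer: Yes — I1: [F → * .] vs [S → * .]; I14: [F → * .] vs [S → * .]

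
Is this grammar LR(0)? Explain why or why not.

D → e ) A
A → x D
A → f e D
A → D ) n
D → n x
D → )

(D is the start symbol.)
Augment with D' → D and build the canonical LR(0) collection (I0 = CLOSURE({[D' → . D]}), then GOTO on every symbol after a dot until no new states appear). It has 16 states:
  I0: { [D → . )], [D → . e ) A], [D → . n x], [D' → . D] }  — shift
  I1: { [D → ) .] }  — reduce
  I2: { [D' → D .] }  — accept
  I3: { [D → e . ) A] }  — shift
  I4: { [D → n . x] }  — shift
  I5: { [D → n x .] }  — reduce
  I6: { [A → . D ) n], [A → . f e D], [A → . x D], [D → . )], [D → . e ) A], [D → . n x], [D → e ) . A] }  — shift
  I7: { [D → e ) A .] }  — reduce
  I8: { [A → D . ) n] }  — shift
  I9: { [A → f . e D] }  — shift
  I10: { [A → x . D], [D → . )], [D → . e ) A], [D → . n x] }  — shift
  I11: { [A → x D .] }  — reduce
  I12: { [A → f e . D], [D → . )], [D → . e ) A], [D → . n x] }  — shift
  I13: { [A → f e D .] }  — reduce
  I14: { [A → D ) . n] }  — shift
  I15: { [A → D ) n .] }  — reduce

Every state is either a pure shift/goto state or contains exactly one complete item and nothing to shift — no conflicts. The grammar is LR(0).

Answer: Yes, the grammar is LR(0)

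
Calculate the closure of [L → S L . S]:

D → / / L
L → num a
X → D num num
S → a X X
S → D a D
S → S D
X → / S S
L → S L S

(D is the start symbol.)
{ [D → . / / L], [L → S L . S], [S → . D a D], [S → . S D], [S → . a X X] }

To compute CLOSURE, for each item [A → α.Bβ] where B is a non-terminal, add [B → .γ] for all productions B → γ; repeat for the newly added items until nothing changes.

Start with: [L → S L . S]
  [L → S L . S] has the dot before S: add [S → . a X X], [S → . D a D], [S → . S D]
  [S → . D a D] has the dot before D: add [D → . / / L]
No further items can be added.

CLOSURE = { [D → . / / L], [L → S L . S], [S → . D a D], [S → . S D], [S → . a X X] }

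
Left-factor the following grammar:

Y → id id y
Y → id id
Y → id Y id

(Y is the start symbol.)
Left-factoring transforms A → αβ₁ | αβ₂ into A → αA' and A' → β₁ | β₂
(α is the longest common prefix among the alternatives). Repeat until
no nonterminal has two alternatives with a common prefix.

Round 1: Y has alternatives sharing prefix 'id'. Introduce Y': Y → id Y'
  Add: Y' → id y
  Add: Y' → id
  Add: Y' → Y id

Round 2: Y' has alternatives sharing prefix 'id'. Introduce Y'': Y' → id Y''
  Add: Y'' → y
  Add: Y'' → ε

No remaining common prefixes — done.

Resulting grammar:
Y → id Y'
Y' → id Y''
Y'' → y
Y'' → ε
Y' → Y id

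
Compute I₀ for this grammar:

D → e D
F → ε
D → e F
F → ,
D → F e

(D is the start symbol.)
{ [D → . F e], [D → . e D], [D → . e F], [D' → . D], [F → . ,], [F → .] }

First, augment the grammar with D' → D
I₀ = CLOSURE({ [D' → . D] }):
  [D' → . D] has the dot before D: add [D → . e D], [D → . e F], [D → . F e]
  [D → . F e] has the dot before F: add [F → .], [F → . ,]
No further items can be added.

I₀ = { [D → . F e], [D → . e D], [D → . e F], [D' → . D], [F → . ,], [F → .] }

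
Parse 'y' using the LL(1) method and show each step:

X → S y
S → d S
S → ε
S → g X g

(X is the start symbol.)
Stack is shown with the top on the left.

Stack  Input  Action
--------------------
X $    y $    output X → S y
S y $  y $    output S → ε
y $    y $    match 'y'
$      $      accept

The string is accepted.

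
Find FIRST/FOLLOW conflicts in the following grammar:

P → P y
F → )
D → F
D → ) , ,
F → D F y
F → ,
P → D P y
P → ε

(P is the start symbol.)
Yes. P → P y with FOLLOW(P) on { 'y' }

A FIRST/FOLLOW conflict occurs when a non-terminal N has a nullable alternative N → β (β ⇒* ε) and another alternative N → α with FIRST(α) ∩ FOLLOW(N) ≠ ∅: on such a lookahead the parser cannot decide between expanding α and letting N vanish via β.

Nullable non-terminals: P.
FIRST sets used below: FIRST(P) = { ')', ',', 'y', ε }, FIRST(D) = { ')', ',' }

P: nullable alternative(s) P → ε; FOLLOW(P) = { $, 'y' }
  P → P y: FIRST \ {ε} = { ')', ',', 'y' } — overlaps FOLLOW(P) on { 'y' }: CONFLICT
  P → D P y: FIRST \ {ε} = { ')', ',' } — disjoint from FOLLOW(P)
  P → ε: FIRST \ {ε} = { } — this is the only nullable alternative, skip

D, F have no nullable alternative, so no FIRST/FOLLOW check is needed there.

So the grammar has 1 FIRST/FOLLOW conflict (marked CONFLICT above).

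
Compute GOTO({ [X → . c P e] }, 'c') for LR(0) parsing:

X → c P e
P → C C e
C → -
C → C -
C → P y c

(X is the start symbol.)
{ [C → . -], [C → . C -], [C → . P y c], [P → . C C e], [X → c . P e] }

GOTO(I, 'c') = CLOSURE({ [A → αX.β] : [A → α.Xβ] ∈ I, X = 'c' })

Items with dot before 'c', with the dot advanced:
  [X → . c P e] → [X → c . P e]
Closure of the advanced items:
  [X → c . P e] has the dot before P: add [P → . C C e]
  [P → . C C e] has the dot before C: add [C → . -], [C → . C -], [C → . P y c]

GOTO = { [C → . -], [C → . C -], [C → . P y c], [P → . C C e], [X → c . P e] }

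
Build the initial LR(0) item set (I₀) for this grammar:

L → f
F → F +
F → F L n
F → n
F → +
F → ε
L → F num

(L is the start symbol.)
First, augment the grammar with L' → L
I₀ = CLOSURE({ [L' → . L] }):
  [L' → . L] has the dot before L: add [L → . f], [L → . F num]
  [L → . F num] has the dot before F: add [F → . F +], [F → . F L n], [F → . n], [F → . +], [F → .]
No further items can be added.

I₀ = { [F → . +], [F → . F +], [F → . F L n], [F → . n], [F → .], [L → . F num], [L → . f], [L' → . L] }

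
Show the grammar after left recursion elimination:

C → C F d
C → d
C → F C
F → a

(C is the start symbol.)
C is directly left-recursive. The standard transformation for
  A → A α₁ | ... | A α_m | β₁ | ... | β_n
is
  A  → β₁ A' | ... | β_n A'
  A' → α₁ A' | ... | α_m A' | ε

C → d becomes C → d C'
C → F C becomes C → F C C'
C → C F d becomes C' → F d C'
Add C' → ε

Productions for other non-terminals are unchanged:
  F → a

Resulting grammar:
C → d C'
C → F C C'
C' → F d C'
C' → ε
F → a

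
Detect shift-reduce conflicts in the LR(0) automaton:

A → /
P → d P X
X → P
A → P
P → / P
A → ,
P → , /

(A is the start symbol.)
Yes — I1: [A → , .] vs [P → , . /]; I2: [A → / .] vs [P → . , /]

A shift-reduce conflict occurs when an LR(0) state has both:
  - a complete (reduce) item [A → α .] (dot at the end), and
  - a shift item [B → β . c γ] (dot before a terminal).

Augment with A' → A and build the canonical LR(0) collection (I0 = CLOSURE({[A' → . A]}), then GOTO on every symbol after a dot until no new states appear). It has 13 states:
  I0: { [A → . ,], [A → . /], [A → . P], [A' → . A], [P → . , /], [P → . / P], [P → . d P X] }  — shift
  I1: { [A → , .], [P → , . /] }  — shift, reduce
  I2: { [A → / .], [P → . , /], [P → . / P], [P → . d P X], [P → / . P] }  — shift, reduce
  I3: { [A' → A .] }  — accept
  I4: { [A → P .] }  — reduce
  I5: { [P → . , /], [P → . / P], [P → . d P X], [P → d . P X] }  — shift
  I6: { [P → , . /] }  — shift
  I7: { [P → . , /], [P → . / P], [P → . d P X], [P → / . P] }  — shift
  I8: { [P → . , /], [P → . / P], [P → . d P X], [P → d P . X], [X → . P] }  — shift
  I9: { [X → P .] }  — reduce
  I10: { [P → d P X .] }  — reduce
  I11: { [P → / P .] }  — reduce
  I12: { [P → , / .] }  — reduce

I1 contains reduce item [A → , .] and shift item [P → , . /] — shift-reduce conflict.
I2 contains reduce item [A → / .] and shift items [P → . , /], [P → . / P], [P → . d P X] — shift-reduce conflict.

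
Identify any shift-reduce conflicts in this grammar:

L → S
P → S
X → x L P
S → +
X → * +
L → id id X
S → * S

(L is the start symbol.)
No shift-reduce conflicts

A shift-reduce conflict occurs when an LR(0) state has both:
  - a complete (reduce) item [A → α .] (dot at the end), and
  - a shift item [B → β . c γ] (dot before a terminal).

Augment with L' → L and build the canonical LR(0) collection (I0 = CLOSURE({[L' → . L]}), then GOTO on every symbol after a dot until no new states appear). It has 15 states:
  I0: { [L → . S], [L → . id id X], [L' → . L], [S → . * S], [S → . +] }  — shift
  I1: { [S → * . S], [S → . * S], [S → . +] }  — shift
  I2: { [S → + .] }  — reduce
  I3: { [L' → L .] }  — accept
  I4: { [L → S .] }  — reduce
  I5: { [L → id . id X] }  — shift
  I6: { [L → id id . X], [X → . * +], [X → . x L P] }  — shift
  I7: { [X → * . +] }  — shift
  I8: { [L → id id X .] }  — reduce
  I9: { [L → . S], [L → . id id X], [S → . * S], [S → . +], [X → x . L P] }  — shift
  I10: { [P → . S], [S → . * S], [S → . +], [X → x L . P] }  — shift
  I11: { [X → x L P .] }  — reduce
  I12: { [P → S .] }  — reduce
  I13: { [X → * + .] }  — reduce
  I14: { [S → * S .] }  — reduce

No state contains both a complete item and a shift item.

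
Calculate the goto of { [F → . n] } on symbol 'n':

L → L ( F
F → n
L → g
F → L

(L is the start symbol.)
GOTO(I, 'n') = CLOSURE({ [A → αX.β] : [A → α.Xβ] ∈ I, X = 'n' })

Items with dot before 'n', with the dot advanced:
  [F → . n] → [F → n .]
Closure adds nothing (no advanced item has the dot before a non-terminal).

GOTO = { [F → n .] }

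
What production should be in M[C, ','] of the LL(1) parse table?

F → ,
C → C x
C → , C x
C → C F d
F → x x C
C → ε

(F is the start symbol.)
To find M[C, ','], we find productions for C where ',' is in the predict set (PREDICT(N → α) = (FIRST(α) \ {ε}) ∪ (FOLLOW(N) if α ⇒* ε)).

Relevant sets:
  FIRST(C) = { ',', 'x', ε }
  FIRST(F) = { ',', 'x' }
  FOLLOW(C) = { $, ',', 'd', 'x' }

C → C x: PREDICT = { ',', 'x' }
  ',' is in predict set, so this production goes in M[C, ',']
C → , C x: PREDICT = { ',' }
  ',' is in predict set, so this production goes in M[C, ',']
C → C F d: PREDICT = { ',', 'x' }
  ',' is in predict set, so this production goes in M[C, ',']
C → ε: PREDICT = { $, ',', 'd', 'x' }
  ',' is in predict set, so this production goes in M[C, ',']

M[C, ','] = C → C x, C → , C x, C → C F d, C → ε  (a multiply-defined cell — the grammar is not LL(1))

Answer: C → C x, C → , C x, C → C F d, C → ε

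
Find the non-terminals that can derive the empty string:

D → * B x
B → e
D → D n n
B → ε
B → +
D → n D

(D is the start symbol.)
A non-terminal is nullable if it can derive ε (the empty string): either it has an ε-production, or it has a production whose right-hand side consists entirely of nullable non-terminals.

ε-productions: B → ε
So B is immediately nullable.
No further non-terminal can be added: every production for the remaining non-terminals contains a terminal or a non-nullable non-terminal.
Nullable = { 'B' }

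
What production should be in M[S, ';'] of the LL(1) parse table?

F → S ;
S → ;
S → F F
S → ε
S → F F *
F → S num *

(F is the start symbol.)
S → ;, S → F F, S → ε, S → F F *

To find M[S, ';'], we find productions for S where ';' is in the predict set (PREDICT(N → α) = (FIRST(α) \ {ε}) ∪ (FOLLOW(N) if α ⇒* ε)).

Relevant sets:
  FIRST(F) = { ';', 'num' }
  FOLLOW(S) = { ';', 'num' }

S → ;: PREDICT = { ';' }
  ';' is in predict set, so this production goes in M[S, ';']
S → F F: PREDICT = { ';', 'num' }
  ';' is in predict set, so this production goes in M[S, ';']
S → ε: PREDICT = { ';', 'num' }
  ';' is in predict set, so this production goes in M[S, ';']
S → F F *: PREDICT = { ';', 'num' }
  ';' is in predict set, so this production goes in M[S, ';']

M[S, ';'] = S → ;, S → F F, S → ε, S → F F *  (a multiply-defined cell — the grammar is not LL(1))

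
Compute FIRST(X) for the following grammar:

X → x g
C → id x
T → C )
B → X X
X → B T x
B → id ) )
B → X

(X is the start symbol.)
{ 'id', 'x' }

FIRST sets of the other non-terminals involved (by the same procedure, iterated to a fixed point):
  FIRST(B) = { 'id', 'x' }

From X → x g:
  - x is a terminal: add 'x' and stop
From X → B T x:
  - B is a non-terminal: add FIRST(B) \ {ε} = { 'id', 'x' }
    B is not nullable, so stop

Collecting: FIRST(X) = { 'id', 'x' }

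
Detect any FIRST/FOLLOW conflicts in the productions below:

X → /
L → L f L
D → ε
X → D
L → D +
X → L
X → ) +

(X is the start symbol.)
A FIRST/FOLLOW conflict occurs when a non-terminal N has a nullable alternative N → β (β ⇒* ε) and another alternative N → α with FIRST(α) ∩ FOLLOW(N) ≠ ∅: on such a lookahead the parser cannot decide between expanding α and letting N vanish via β.

Nullable non-terminals: D, X.
FIRST sets used below: FIRST(D) = { ε }, FIRST(L) = { '+' }
D has a nullable alternative but only one production, so nothing to check.

X: nullable alternative(s) X → D; FOLLOW(X) = { $ }
  X → /: FIRST \ {ε} = { '/' } — disjoint from FOLLOW(X)
  X → D: FIRST \ {ε} = { } — this is the only nullable alternative, skip
  X → L: FIRST \ {ε} = { '+' } — disjoint from FOLLOW(X)
  X → ) +: FIRST \ {ε} = { ')' } — disjoint from FOLLOW(X)

L has no nullable alternative, so no FIRST/FOLLOW check is needed there.

No FIRST/FOLLOW conflicts found.

Answer: No FIRST/FOLLOW conflicts.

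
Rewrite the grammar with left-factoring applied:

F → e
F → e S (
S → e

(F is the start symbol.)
F → e F'
F' → ε
F' → S (
S → e

Left-factoring transforms A → αβ₁ | αβ₂ into A → αA' and A' → β₁ | β₂
(α is the longest common prefix among the alternatives). Repeat until
no nonterminal has two alternatives with a common prefix.

Round 1: F has alternatives sharing prefix 'e'. Introduce F': F → e F'
  Add: F' → ε
  Add: F' → S (

No remaining common prefixes — done.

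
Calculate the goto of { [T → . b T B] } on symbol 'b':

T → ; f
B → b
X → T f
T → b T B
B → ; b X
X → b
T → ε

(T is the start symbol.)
{ [T → . ; f], [T → . b T B], [T → .], [T → b . T B] }

GOTO(I, 'b') = CLOSURE({ [A → αX.β] : [A → α.Xβ] ∈ I, X = 'b' })

Items with dot before 'b', with the dot advanced:
  [T → . b T B] → [T → b . T B]
Closure of the advanced items:
  [T → b . T B] has the dot before T: add [T → . ; f], [T → . b T B], [T → .]

GOTO = { [T → . ; f], [T → . b T B], [T → .], [T → b . T B] }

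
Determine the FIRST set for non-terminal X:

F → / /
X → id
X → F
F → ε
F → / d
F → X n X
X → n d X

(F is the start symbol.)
{ '/', 'id', 'n', ε }

To compute FIRST(X), examine every production with X on the left-hand side, reading each right-hand side left to right until a non-nullable symbol is reached.

FIRST sets of the other non-terminals involved (by the same procedure, iterated to a fixed point):
  FIRST(F) = { '/', 'id', 'n', ε }

From X → id:
  - id is a terminal: add 'id' and stop
From X → F:
  - F is a non-terminal: add FIRST(F) \ {ε} = { '/', 'id', 'n' }
    F is nullable and nothing follows, so the whole right-hand side can vanish: ε ∈ FIRST(X)
From X → n d X:
  - n is a terminal: add 'n' and stop

Collecting: FIRST(X) = { '/', 'id', 'n', ε }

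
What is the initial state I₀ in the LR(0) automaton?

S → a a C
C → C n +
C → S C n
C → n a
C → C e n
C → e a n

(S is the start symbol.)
{ [S → . a a C], [S' → . S] }

First, augment the grammar with S' → S
I₀ = CLOSURE({ [S' → . S] }):
  [S' → . S] has the dot before S: add [S → . a a C]
No further items can be added.

I₀ = { [S → . a a C], [S' → . S] }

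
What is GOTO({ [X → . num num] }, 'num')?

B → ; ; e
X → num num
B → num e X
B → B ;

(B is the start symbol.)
GOTO(I, 'num') = CLOSURE({ [A → αX.β] : [A → α.Xβ] ∈ I, X = 'num' })

Items with dot before 'num', with the dot advanced:
  [X → . num num] → [X → num . num]
Closure adds nothing (no advanced item has the dot before a non-terminal).

GOTO = { [X → num . num] }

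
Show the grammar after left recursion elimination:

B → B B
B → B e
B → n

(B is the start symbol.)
B is directly left-recursive. The standard transformation for
  A → A α₁ | ... | A α_m | β₁ | ... | β_n
is
  A  → β₁ A' | ... | β_n A'
  A' → α₁ A' | ... | α_m A' | ε

B → n becomes B → n B'
B → B B becomes B' → B B'
B → B e becomes B' → e B'
Add B' → ε

Resulting grammar:
B → n B'
B' → B B'
B' → e B'
B' → ε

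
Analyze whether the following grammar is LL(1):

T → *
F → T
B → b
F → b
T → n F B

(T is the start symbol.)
A grammar is LL(1) if for each non-terminal N with multiple productions, the predict sets of those productions are pairwise disjoint, where PREDICT(N → α) = (FIRST(α) \ {ε}) ∪ (FOLLOW(N) if α ⇒* ε).

Relevant sets:
  FIRST(T) = { '*', 'n' }

For T:
  PREDICT(T → '*') = { '*' }
  PREDICT(T → n F B) = { 'n' }
For F:
  PREDICT(F → T) = { '*', 'n' }
  PREDICT(F → b) = { 'b' }
B has a single production, so nothing to check there.

All predict sets are disjoint. The grammar IS LL(1).

Answer: Yes, the grammar is LL(1).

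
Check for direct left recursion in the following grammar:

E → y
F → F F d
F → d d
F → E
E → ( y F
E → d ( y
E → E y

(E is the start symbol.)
Direct left recursion occurs when N → N α for some non-terminal N (the right-hand side begins with the left-hand side itself).

E → y: starts with y
F → F F d: LEFT RECURSIVE (starts with F)
F → d d: starts with d
F → E: starts with E
E → ( y F: starts with '('
E → d ( y: starts with d
E → E y: LEFT RECURSIVE (starts with E)

The grammar has direct left recursion on: F, E.

Answer: Yes, F, E are left-recursive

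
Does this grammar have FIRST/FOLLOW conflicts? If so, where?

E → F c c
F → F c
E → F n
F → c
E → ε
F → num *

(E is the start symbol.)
No FIRST/FOLLOW conflicts.

Nullable non-terminals: E.
FIRST sets used below: FIRST(F) = { 'c', 'num' }

E: nullable alternative(s) E → ε; FOLLOW(E) = { $ }
  E → F c c: FIRST \ {ε} = { 'c', 'num' } — disjoint from FOLLOW(E)
  E → F n: FIRST \ {ε} = { 'c', 'num' } — disjoint from FOLLOW(E)
  E → ε: FIRST \ {ε} = { } — this is the only nullable alternative, skip

F has no nullable alternative, so no FIRST/FOLLOW check is needed there.

No FIRST/FOLLOW conflicts found.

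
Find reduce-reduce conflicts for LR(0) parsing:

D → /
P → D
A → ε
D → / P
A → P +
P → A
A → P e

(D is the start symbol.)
A reduce-reduce conflict occurs when an LR(0) state has two complete items [A → α .] and [B → β .] — both call for a reduction, and with no lookahead the parser cannot choose between them.

Augment with D' → D and build the canonical LR(0) collection (I0 = CLOSURE({[D' → . D]}), then GOTO on every symbol after a dot until no new states appear). It has 8 states:
  I0: { [D → . / P], [D → . /], [D' → . D] }  — shift
  I1: { [A → . P +], [A → . P e], [A → .], [D → . / P], [D → . /], [D → / . P], [D → / .], [P → . A], [P → . D] }  — shift, 2 reduces
  I2: { [D' → D .] }  — accept
  I3: { [P → A .] }  — reduce
  I4: { [P → D .] }  — reduce
  I5: { [A → P . +], [A → P . e], [D → / P .] }  — shift, reduce
  I6: { [A → P + .] }  — reduce
  I7: { [A → P e .] }  — reduce

I1 contains complete items [A → .], [D → / .] — reduce-reduce conflict.

Answer: Yes — I1: [A → .] vs [D → / .]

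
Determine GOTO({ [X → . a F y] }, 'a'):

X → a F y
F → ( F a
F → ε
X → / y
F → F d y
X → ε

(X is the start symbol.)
GOTO(I, 'a') = CLOSURE({ [A → αX.β] : [A → α.Xβ] ∈ I, X = 'a' })

Items with dot before 'a', with the dot advanced:
  [X → . a F y] → [X → a . F y]
Closure of the advanced items:
  [X → a . F y] has the dot before F: add [F → . ( F a], [F → .], [F → . F d y]

GOTO = { [F → . ( F a], [F → . F d y], [F → .], [X → a . F y] }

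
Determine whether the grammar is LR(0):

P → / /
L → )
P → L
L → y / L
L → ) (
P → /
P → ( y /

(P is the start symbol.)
A grammar is LR(0) if no state in the canonical LR(0) collection has:
  - both a shift item (dot before a terminal) and a complete item (shift-reduce conflict), or
  - two or more complete items (reduce-reduce conflict; the accept item [P' → P .] counts as a complete item here).

Augment with P' → P and build the canonical LR(0) collection (I0 = CLOSURE({[P' → . P]}), then GOTO on every symbol after a dot until no new states appear). It has 13 states:
  I0: { [L → . ) (], [L → . )], [L → . y / L], [P → . ( y /], [P → . / /], [P → . /], [P → . L], [P' → . P] }  — shift
  I1: { [P → ( . y /] }  — shift
  I2: { [L → ) . (], [L → ) .] }  — shift, reduce
  I3: { [P → / . /], [P → / .] }  — shift, reduce
  I4: { [P → L .] }  — reduce
  I5: { [P' → P .] }  — accept
  I6: { [L → y . / L] }  — shift
  I7: { [L → . ) (], [L → . )], [L → . y / L], [L → y / . L] }  — shift
  I8: { [L → y / L .] }  — reduce
  I9: { [P → / / .] }  — reduce
  I10: { [L → ) ( .] }  — reduce
  I11: { [P → ( y . /] }  — shift
  I12: { [P → ( y / .] }  — reduce

Conflict in state I2:
  Shift-reduce conflict between [L → ) .] and [L → ) . (]
So the grammar is NOT LR(0).

Answer: No. Shift-reduce conflict between [L → ) .] and [L → ) . (]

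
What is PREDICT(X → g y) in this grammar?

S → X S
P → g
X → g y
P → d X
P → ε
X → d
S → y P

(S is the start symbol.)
PREDICT(X → g y) = (FIRST(RHS) \ {ε}) ∪ (FOLLOW(X) if ε ∈ FIRST(RHS), i.e. RHS ⇒* ε)
FIRST(g y) = { 'g' }
ε ∉ FIRST(g y), so FOLLOW(X) is not added.
PREDICT(X → g y) = { 'g' }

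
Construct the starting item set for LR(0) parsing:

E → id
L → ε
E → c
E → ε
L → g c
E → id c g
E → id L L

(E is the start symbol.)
{ [E → . c], [E → . id L L], [E → . id c g], [E → . id], [E → .], [E' → . E] }

First, augment the grammar with E' → E
I₀ = CLOSURE({ [E' → . E] }):
  [E' → . E] has the dot before E: add [E → . id], [E → . c], [E → .], [E → . id c g], [E → . id L L]
No further items can be added.

I₀ = { [E → . c], [E → . id L L], [E → . id c g], [E → . id], [E → .], [E' → . E] }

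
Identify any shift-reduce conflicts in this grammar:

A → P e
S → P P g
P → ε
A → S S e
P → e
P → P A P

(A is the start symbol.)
Yes — I0: [P → .] vs [P → . e]; I2: [P → .] vs [A → P . e]; I3: [P → .] vs [P → . e]; I5: [P → .] vs [P → . e]; I8: [P → .] vs [P → . e]; I9: [P → .] vs [A → P . e]; I12: [P → .] vs [P → . e]

Augment with A' → A and build the canonical LR(0) collection (I0 = CLOSURE({[A' → . A]}), then GOTO on every symbol after a dot until no new states appear). It has 13 states:
  I0: { [A → . P e], [A → . S S e], [A' → . A], [P → . P A P], [P → . e], [P → .], [S → . P P g] }  — shift, reduce
  I1: { [A' → A .] }  — accept
  I2: { [A → . P e], [A → . S S e], [A → P . e], [P → . P A P], [P → . e], [P → .], [P → P . A P], [S → . P P g], [S → P . P g] }  — shift, reduce
  I3: { [A → S . S e], [P → . P A P], [P → . e], [P → .], [S → . P P g] }  — shift, reduce
  I4: { [P → e .] }  — reduce
  I5: { [A → . P e], [A → . S S e], [P → . P A P], [P → . e], [P → .], [P → P . A P], [S → . P P g], [S → P . P g] }  — shift, reduce
  I6: { [A → S S . e] }  — shift
  I7: { [A → S S e .] }  — reduce
  I8: { [P → . P A P], [P → . e], [P → .], [P → P A . P] }  — shift, reduce
  I9: { [A → . P e], [A → . S S e], [A → P . e], [P → . P A P], [P → . e], [P → .], [P → P . A P], [S → . P P g], [S → P . P g], [S → P P . g] }  — shift, reduce
  I10: { [A → P e .], [P → e .] }  — 2 reduces
  I11: { [S → P P g .] }  — reduce
  I12: { [A → . P e], [A → . S S e], [P → . P A P], [P → . e], [P → .], [P → P . A P], [P → P A P .], [S → . P P g] }  — shift, 2 reduces

I0 contains reduce item [P → .] and shift item [P → . e] — shift-reduce conflict.
I2 contains reduce item [P → .] and shift items [A → P . e], [P → . e] — shift-reduce conflict.
I3 contains reduce item [P → .] and shift item [P → . e] — shift-reduce conflict.
I5 contains reduce item [P → .] and shift item [P → . e] — shift-reduce conflict.
I8 contains reduce item [P → .] and shift item [P → . e] — shift-reduce conflict.
I9 contains reduce item [P → .] and shift items [A → P . e], [P → . e], [S → P P . g] — shift-reduce conflict.
I12 contains reduce items [P → .], [P → P A P .] and shift item [P → . e] — shift-reduce conflict.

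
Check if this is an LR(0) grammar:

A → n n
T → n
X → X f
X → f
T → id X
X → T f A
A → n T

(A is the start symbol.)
Augment with A' → A and build the canonical LR(0) collection (I0 = CLOSURE({[A' → . A]}), then GOTO on every symbol after a dot until no new states appear). It has 13 states:
  I0: { [A → . n T], [A → . n n], [A' → . A] }  — shift
  I1: { [A' → A .] }  — accept
  I2: { [A → n . T], [A → n . n], [T → . id X], [T → . n] }  — shift
  I3: { [A → n T .] }  — reduce
  I4: { [T → . id X], [T → . n], [T → id . X], [X → . T f A], [X → . X f], [X → . f] }  — shift
  I5: { [A → n n .], [T → n .] }  — 2 reduces
  I6: { [X → T . f A] }  — shift
  I7: { [T → id X .], [X → X . f] }  — shift, reduce
  I8: { [X → f .] }  — reduce
  I9: { [T → n .] }  — reduce
  I10: { [X → X f .] }  — reduce
  I11: { [A → . n T], [A → . n n], [X → T f . A] }  — shift
  I12: { [X → T f A .] }  — reduce

Conflict in state I5:
  Reduce-reduce conflict: [A → n n .] and [T → n .]
So the grammar is NOT LR(0).

Answer: No. Reduce-reduce conflict: [A → n n .] and [T → n .]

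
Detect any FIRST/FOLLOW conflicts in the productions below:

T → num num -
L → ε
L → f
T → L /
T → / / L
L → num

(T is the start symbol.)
A FIRST/FOLLOW conflict occurs when a non-terminal N has a nullable alternative N → β (β ⇒* ε) and another alternative N → α with FIRST(α) ∩ FOLLOW(N) ≠ ∅: on such a lookahead the parser cannot decide between expanding α and letting N vanish via β.

Nullable non-terminals: L.

L: nullable alternative(s) L → ε; FOLLOW(L) = { $, '/' }
  L → ε: FIRST \ {ε} = { } — this is the only nullable alternative, skip
  L → f: FIRST \ {ε} = { 'f' } — disjoint from FOLLOW(L)
  L → num: FIRST \ {ε} = { 'num' } — disjoint from FOLLOW(L)

T has no nullable alternative, so no FIRST/FOLLOW check is needed there.

No FIRST/FOLLOW conflicts found.

Answer: No FIRST/FOLLOW conflicts.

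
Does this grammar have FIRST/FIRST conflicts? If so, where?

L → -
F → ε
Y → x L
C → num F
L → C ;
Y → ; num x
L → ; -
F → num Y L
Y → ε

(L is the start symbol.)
No FIRST/FIRST conflicts.

A FIRST/FIRST conflict occurs when two productions N → α and N → β for the same non-terminal have FIRST(α) ∩ FIRST(β) ≠ ∅ (with ε ∈ FIRST of a nullable right-hand side, so two nullable alternatives also conflict).

FIRST sets of the non-terminals at (or reachable through a nullable prefix from) the front of some alternative:
  FIRST(C) = { 'num' }

Productions for L:
  L → -: FIRST = { '-' }
  L → C ;: FIRST = { 'num' }
  L → ; -: FIRST = { ';' }
Productions for F:
  F → ε: FIRST = { ε }
  F → num Y L: FIRST = { 'num' }
Productions for Y:
  Y → x L: FIRST = { 'x' }
  Y → ; num x: FIRST = { ';' }
  Y → ε: FIRST = { ε }
C has only one production, so no FIRST/FIRST conflict is possible there.

All alternatives of each non-terminal have pairwise disjoint FIRST sets.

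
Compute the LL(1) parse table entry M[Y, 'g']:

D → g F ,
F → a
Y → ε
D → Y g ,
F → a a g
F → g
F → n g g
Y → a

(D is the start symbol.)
To find M[Y, 'g'], we find productions for Y where 'g' is in the predict set (PREDICT(N → α) = (FIRST(α) \ {ε}) ∪ (FOLLOW(N) if α ⇒* ε)).

Relevant sets:
  FOLLOW(Y) = { 'g' }

Y → ε: PREDICT = { 'g' }
  'g' is in predict set, so this production goes in M[Y, 'g']
Y → a: PREDICT = { 'a' }

M[Y, 'g'] = Y → ε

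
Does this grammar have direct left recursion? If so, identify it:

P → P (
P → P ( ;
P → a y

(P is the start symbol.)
Yes, P is left-recursive

P → P (: LEFT RECURSIVE (starts with P)
P → P ( ;: LEFT RECURSIVE (starts with P)
P → a y: starts with a

The grammar has direct left recursion on: P.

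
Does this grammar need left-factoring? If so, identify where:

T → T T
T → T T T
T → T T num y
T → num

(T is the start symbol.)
Yes, T has productions with common prefix 'T T'

Left-factoring is needed when two productions for the same non-terminal
share a common prefix on the right-hand side.

Productions for T:
  T → T T
  T → T T T
  T → T T num y
  T → num

Found common prefix 'T T' in productions for T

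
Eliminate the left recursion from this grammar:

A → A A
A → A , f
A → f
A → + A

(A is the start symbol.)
A → f A'
A → + A A'
A' → A A'
A' → , f A'
A' → ε

A is directly left-recursive. The standard transformation for
  A → A α₁ | ... | A α_m | β₁ | ... | β_n
is
  A  → β₁ A' | ... | β_n A'
  A' → α₁ A' | ... | α_m A' | ε

A → f becomes A → f A'
A → + A becomes A → + A A'
A → A A becomes A' → A A'
A → A , f becomes A' → , f A'
Add A' → ε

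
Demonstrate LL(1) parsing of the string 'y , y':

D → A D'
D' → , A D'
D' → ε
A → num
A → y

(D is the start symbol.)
Stack is shown with the top on the left.

Stack     Input    Action
-------------------------
D $       y , y $  output D → A D'
A D' $    y , y $  output A → y
y D' $    y , y $  match 'y'
D' $      , y $    output D' → , A D'
, A D' $  , y $    match ','
A D' $    y $      output A → y
y D' $    y $      match 'y'
D' $      $        output D' → ε
$         $        accept

The string is accepted.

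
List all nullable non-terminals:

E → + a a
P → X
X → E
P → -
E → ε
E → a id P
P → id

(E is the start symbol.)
{ 'E', 'P', 'X' }

A non-terminal is nullable if it can derive ε (the empty string): either it has an ε-production, or it has a production whose right-hand side consists entirely of nullable non-terminals.

ε-productions: E → ε
So E is immediately nullable.
X → E: every symbol on the right is nullable, so X is nullable too.
P → X: every symbol on the right is nullable, so P is nullable too.
Every non-terminal is now nullable.
Nullable = { 'E', 'P', 'X' }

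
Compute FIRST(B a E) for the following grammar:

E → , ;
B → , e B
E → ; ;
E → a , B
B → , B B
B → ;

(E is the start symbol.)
{ ',', ';' }

FIRST sets of the non-terminals involved (from the grammar, by fixed-point iteration):
  FIRST(B) = { ',', ';' }

To compute FIRST(B a E), process the symbols left to right:
Symbol B is a non-terminal. Add FIRST(B) \ {ε} = { ',', ';' }
B is not nullable (ε ∉ FIRST(B)), so stop here.
FIRST(B a E) = { ',', ';' }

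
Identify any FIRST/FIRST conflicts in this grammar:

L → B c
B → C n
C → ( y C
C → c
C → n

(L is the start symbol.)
A FIRST/FIRST conflict occurs when two productions N → α and N → β for the same non-terminal have FIRST(α) ∩ FIRST(β) ≠ ∅ (with ε ∈ FIRST of a nullable right-hand side, so two nullable alternatives also conflict).

Productions for C:
  C → ( y C: FIRST = { '(' }
  C → c: FIRST = { 'c' }
  C → n: FIRST = { 'n' }
L, B have only one production, so no FIRST/FIRST conflict is possible there.

All alternatives of each non-terminal have pairwise disjoint FIRST sets.

Answer: No FIRST/FIRST conflicts.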